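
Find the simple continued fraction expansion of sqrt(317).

Write x_i = (sqrt(317) + m_i)/d_i with (m_0, d_0) = (0, 1). a_0 = floor(sqrt(317)) = 17, since 17^2 = 289 <= 317 < 324 = 18^2.
Iterate m_{i+1} = d_i*a_i - m_i, d_{i+1} = (317 - m_{i+1}^2)/d_i, a_{i+1} = floor((a_0 + m_{i+1})/d_{i+1}):
  m_1 = 1*17 - 0 = 17, d_1 = (317 - 17^2)/1 = 28/1 = 28, a_1 = floor((17 + 17)/28) = 1.
  m_2 = 28*1 - 17 = 11, d_2 = (317 - 11^2)/28 = 196/28 = 7, a_2 = floor((17 + 11)/7) = 4.
  m_3 = 7*4 - 11 = 17, d_3 = (317 - 17^2)/7 = 28/7 = 4, a_3 = floor((17 + 17)/4) = 8.
  m_4 = 4*8 - 17 = 15, d_4 = (317 - 15^2)/4 = 92/4 = 23, a_4 = floor((17 + 15)/23) = 1.
  m_5 = 23*1 - 15 = 8, d_5 = (317 - 8^2)/23 = 253/23 = 11, a_5 = floor((17 + 8)/11) = 2.
  m_6 = 11*2 - 8 = 14, d_6 = (317 - 14^2)/11 = 121/11 = 11, a_6 = floor((17 + 14)/11) = 2.
  m_7 = 11*2 - 14 = 8, d_7 = (317 - 8^2)/11 = 253/11 = 23, a_7 = floor((17 + 8)/23) = 1.
  m_8 = 23*1 - 8 = 15, d_8 = (317 - 15^2)/23 = 92/23 = 4, a_8 = floor((17 + 15)/4) = 8.
  m_9 = 4*8 - 15 = 17, d_9 = (317 - 17^2)/4 = 28/4 = 7, a_9 = floor((17 + 17)/7) = 4.
  m_10 = 7*4 - 17 = 11, d_10 = (317 - 11^2)/7 = 196/7 = 28, a_10 = floor((17 + 11)/28) = 1.
  m_11 = 28*1 - 11 = 17, d_11 = (317 - 17^2)/28 = 28/28 = 1, a_11 = floor((17 + 17)/1) = 34.
  m_12 = 1*34 - 17 = 17, d_12 = (317 - 17^2)/1 = 28/1 = 28: (m_12, d_12) = (m_1, d_1) = (17, 28), so from here the quotients repeat a_1, ..., a_11; the period length is 11.
Hence the expansion of sqrt(317) is a_0 = 17 followed by the repeating block 1, 4, 8, 1, 2, 2, 1, 8, 4, 1, 34 (period 11).

[17; (1, 4, 8, 1, 2, 2, 1, 8, 4, 1, 34)]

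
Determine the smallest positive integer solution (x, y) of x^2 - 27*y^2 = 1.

(x, y) = (26, 5)

First expand sqrt(27) as a continued fraction. With x_i = (sqrt(27) + m_i)/d_i and (m_0, d_0) = (0, 1): a_0 = floor(sqrt(27)) = 5, since 5^2 = 25 <= 27 < 36 = 6^2.
Iterate m_{i+1} = d_i*a_i - m_i, d_{i+1} = (27 - m_{i+1}^2)/d_i, a_{i+1} = floor((a_0 + m_{i+1})/d_{i+1}):
  m_1 = 1*5 - 0 = 5, d_1 = (27 - 5^2)/1 = 2/1 = 2, a_1 = floor((5 + 5)/2) = 5.
  m_2 = 2*5 - 5 = 5, d_2 = (27 - 5^2)/2 = 2/2 = 1, a_2 = floor((5 + 5)/1) = 10.
  m_3 = 1*10 - 5 = 5, d_3 = (27 - 5^2)/1 = 2/1 = 2: (m_3, d_3) = (m_1, d_1) = (5, 2), so from here the quotients repeat a_1, a_2; the period length is 2.
So sqrt(27) = [5; (5, 10)] with period length k = 2.
k is even, so the fundamental solution of x^2 - 27y^2 = 1 is (p_{k-1}, q_{k-1}) = (p_1, q_1); compute convergents through index 1.
Convergents (p_i = a_i*p_{i-1} + p_{i-2}, q_i = a_i*q_{i-1} + q_{i-2} with p_{-2}=0, p_{-1}=1, q_{-2}=1, q_{-1}=0):
  i=0: a_0=5, p_0 = 5*1 + 0 = 5, q_0 = 5*0 + 1 = 1.
  i=1: a_1=5, p_1 = 5*5 + 1 = 26, q_1 = 5*1 + 0 = 5.
Check: 26^2 - 27*5^2 = 676 - 675 = 1, so (x, y) = (26, 5) solves the equation, and by the theorem it is the least positive solution.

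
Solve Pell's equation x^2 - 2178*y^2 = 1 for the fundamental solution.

First expand sqrt(2178) as a continued fraction. With x_i = (sqrt(2178) + m_i)/d_i and (m_0, d_0) = (0, 1): a_0 = floor(sqrt(2178)) = 46, since 46^2 = 2116 <= 2178 < 2209 = 47^2.
Iterate m_{i+1} = d_i*a_i - m_i, d_{i+1} = (2178 - m_{i+1}^2)/d_i, a_{i+1} = floor((a_0 + m_{i+1})/d_{i+1}):
  m_1 = 1*46 - 0 = 46, d_1 = (2178 - 46^2)/1 = 62/1 = 62, a_1 = floor((46 + 46)/62) = 1.
  m_2 = 62*1 - 46 = 16, d_2 = (2178 - 16^2)/62 = 1922/62 = 31, a_2 = floor((46 + 16)/31) = 2.
  m_3 = 31*2 - 16 = 46, d_3 = (2178 - 46^2)/31 = 62/31 = 2, a_3 = floor((46 + 46)/2) = 46.
  m_4 = 2*46 - 46 = 46, d_4 = (2178 - 46^2)/2 = 62/2 = 31, a_4 = floor((46 + 46)/31) = 2.
  m_5 = 31*2 - 46 = 16, d_5 = (2178 - 16^2)/31 = 1922/31 = 62, a_5 = floor((46 + 16)/62) = 1.
  m_6 = 62*1 - 16 = 46, d_6 = (2178 - 46^2)/62 = 62/62 = 1, a_6 = floor((46 + 46)/1) = 92.
  m_7 = 1*92 - 46 = 46, d_7 = (2178 - 46^2)/1 = 62/1 = 62: (m_7, d_7) = (m_1, d_1) = (46, 62), so from here the quotients repeat a_1, ..., a_6; the period length is 6.
So sqrt(2178) = [46; (1, 2, 46, 2, 1, 92)] with period length k = 6.
k is even, so the fundamental solution of x^2 - 2178y^2 = 1 is (p_{k-1}, q_{k-1}) = (p_5, q_5); compute convergents through index 5.
Convergents (p_i = a_i*p_{i-1} + p_{i-2}, q_i = a_i*q_{i-1} + q_{i-2} with p_{-2}=0, p_{-1}=1, q_{-2}=1, q_{-1}=0):
  i=0: a_0=46, p_0 = 46*1 + 0 = 46, q_0 = 46*0 + 1 = 1.
  i=1: a_1=1, p_1 = 1*46 + 1 = 47, q_1 = 1*1 + 0 = 1.
  i=2: a_2=2, p_2 = 2*47 + 46 = 140, q_2 = 2*1 + 1 = 3.
  i=3: a_3=46, p_3 = 46*140 + 47 = 6487, q_3 = 46*3 + 1 = 139.
  i=4: a_4=2, p_4 = 2*6487 + 140 = 13114, q_4 = 2*139 + 3 = 281.
  i=5: a_5=1, p_5 = 1*13114 + 6487 = 19601, q_5 = 1*281 + 139 = 420.
Check: 19601^2 - 2178*420^2 = 384199201 - 384199200 = 1, so (x, y) = (19601, 420) solves the equation, and by the theorem it is the least positive solution.

(x, y) = (19601, 420)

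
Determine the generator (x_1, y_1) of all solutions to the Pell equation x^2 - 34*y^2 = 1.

First expand sqrt(34) as a continued fraction. With x_i = (sqrt(34) + m_i)/d_i and (m_0, d_0) = (0, 1): a_0 = floor(sqrt(34)) = 5, since 5^2 = 25 <= 34 < 36 = 6^2.
Iterate m_{i+1} = d_i*a_i - m_i, d_{i+1} = (34 - m_{i+1}^2)/d_i, a_{i+1} = floor((a_0 + m_{i+1})/d_{i+1}):
  m_1 = 1*5 - 0 = 5, d_1 = (34 - 5^2)/1 = 9/1 = 9, a_1 = floor((5 + 5)/9) = 1.
  m_2 = 9*1 - 5 = 4, d_2 = (34 - 4^2)/9 = 18/9 = 2, a_2 = floor((5 + 4)/2) = 4.
  m_3 = 2*4 - 4 = 4, d_3 = (34 - 4^2)/2 = 18/2 = 9, a_3 = floor((5 + 4)/9) = 1.
  m_4 = 9*1 - 4 = 5, d_4 = (34 - 5^2)/9 = 9/9 = 1, a_4 = floor((5 + 5)/1) = 10.
  m_5 = 1*10 - 5 = 5, d_5 = (34 - 5^2)/1 = 9/1 = 9: (m_5, d_5) = (m_1, d_1) = (5, 9), so from here the quotients repeat a_1, ..., a_4; the period length is 4.
So sqrt(34) = [5; (1, 4, 1, 10)] with period length k = 4.
k is even, so the fundamental solution of x^2 - 34y^2 = 1 is (p_{k-1}, q_{k-1}) = (p_3, q_3); compute convergents through index 3.
Convergents (p_i = a_i*p_{i-1} + p_{i-2}, q_i = a_i*q_{i-1} + q_{i-2} with p_{-2}=0, p_{-1}=1, q_{-2}=1, q_{-1}=0):
  i=0: a_0=5, p_0 = 5*1 + 0 = 5, q_0 = 5*0 + 1 = 1.
  i=1: a_1=1, p_1 = 1*5 + 1 = 6, q_1 = 1*1 + 0 = 1.
  i=2: a_2=4, p_2 = 4*6 + 5 = 29, q_2 = 4*1 + 1 = 5.
  i=3: a_3=1, p_3 = 1*29 + 6 = 35, q_3 = 1*5 + 1 = 6.
Check: 35^2 - 34*6^2 = 1225 - 1224 = 1, so (x, y) = (35, 6) solves the equation, and by the theorem it is the least positive solution.

(x, y) = (35, 6)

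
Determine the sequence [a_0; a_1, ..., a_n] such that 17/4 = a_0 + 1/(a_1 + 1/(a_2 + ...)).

Run the Euclidean algorithm on 17 and 4; the successive quotients are the partial quotients a_0, a_1, ... (each step inverts the fractional part left over by the previous one):
  17 = 4*4 + 1, so a_0 = 4.
  4 = 4*1 + 0, so a_1 = 4.
The remainder reaches 0 after 2 divisions, so the expansion has 2 partial quotients, read off in order.

[4; 4]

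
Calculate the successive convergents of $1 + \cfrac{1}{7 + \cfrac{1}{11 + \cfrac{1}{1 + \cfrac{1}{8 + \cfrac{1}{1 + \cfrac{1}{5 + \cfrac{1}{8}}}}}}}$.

Using the convergent recurrence p_i = a_i*p_{i-1} + p_{i-2}, q_i = a_i*q_{i-1} + q_{i-2} with p_{-2}=0, p_{-1}=1, q_{-2}=1, q_{-1}=0:
  i=0: a_0=1, p_0 = 1*1 + 0 = 1, q_0 = 1*0 + 1 = 1.
  i=1: a_1=7, p_1 = 7*1 + 1 = 8, q_1 = 7*1 + 0 = 7.
  i=2: a_2=11, p_2 = 11*8 + 1 = 89, q_2 = 11*7 + 1 = 78.
  i=3: a_3=1, p_3 = 1*89 + 8 = 97, q_3 = 1*78 + 7 = 85.
  i=4: a_4=8, p_4 = 8*97 + 89 = 865, q_4 = 8*85 + 78 = 758.
  i=5: a_5=1, p_5 = 1*865 + 97 = 962, q_5 = 1*758 + 85 = 843.
  i=6: a_6=5, p_6 = 5*962 + 865 = 5675, q_6 = 5*843 + 758 = 4973.
  i=7: a_7=8, p_7 = 8*5675 + 962 = 46362, q_7 = 8*4973 + 843 = 40627.

1/1, 8/7, 89/78, 97/85, 865/758, 962/843, 5675/4973, 46362/40627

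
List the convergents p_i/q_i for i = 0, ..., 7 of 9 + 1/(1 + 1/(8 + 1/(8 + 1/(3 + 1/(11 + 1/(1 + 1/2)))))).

Using the convergent recurrence p_i = a_i*p_{i-1} + p_{i-2}, q_i = a_i*q_{i-1} + q_{i-2} with p_{-2}=0, p_{-1}=1, q_{-2}=1, q_{-1}=0:
  i=0: a_0=9, p_0 = 9*1 + 0 = 9, q_0 = 9*0 + 1 = 1.
  i=1: a_1=1, p_1 = 1*9 + 1 = 10, q_1 = 1*1 + 0 = 1.
  i=2: a_2=8, p_2 = 8*10 + 9 = 89, q_2 = 8*1 + 1 = 9.
  i=3: a_3=8, p_3 = 8*89 + 10 = 722, q_3 = 8*9 + 1 = 73.
  i=4: a_4=3, p_4 = 3*722 + 89 = 2255, q_4 = 3*73 + 9 = 228.
  i=5: a_5=11, p_5 = 11*2255 + 722 = 25527, q_5 = 11*228 + 73 = 2581.
  i=6: a_6=1, p_6 = 1*25527 + 2255 = 27782, q_6 = 1*2581 + 228 = 2809.
  i=7: a_7=2, p_7 = 2*27782 + 25527 = 81091, q_7 = 2*2809 + 2581 = 8199.

9/1, 10/1, 89/9, 722/73, 2255/228, 25527/2581, 27782/2809, 81091/8199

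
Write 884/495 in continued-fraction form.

Run the Euclidean algorithm on 884 and 495; the successive quotients are the partial quotients a_0, a_1, ... (each step inverts the fractional part left over by the previous one):
  884 = 1*495 + 389, so a_0 = 1.
  495 = 1*389 + 106, so a_1 = 1.
  389 = 3*106 + 71, so a_2 = 3.
  106 = 1*71 + 35, so a_3 = 1.
  71 = 2*35 + 1, so a_4 = 2.
  35 = 35*1 + 0, so a_5 = 35.
The remainder reaches 0 after 6 divisions, so the expansion has 6 partial quotients, read off in order.

[1; 1, 3, 1, 2, 35]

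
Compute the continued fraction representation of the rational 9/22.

Run the Euclidean algorithm on 9 and 22; the successive quotients are the partial quotients a_0, a_1, ... (each step inverts the fractional part left over by the previous one):
  9 = 0*22 + 9, so a_0 = 0.
  22 = 2*9 + 4, so a_1 = 2.
  9 = 2*4 + 1, so a_2 = 2.
  4 = 4*1 + 0, so a_3 = 4.
The remainder reaches 0 after 4 divisions, so the expansion has 4 partial quotients, read off in order.

[0; 2, 2, 4]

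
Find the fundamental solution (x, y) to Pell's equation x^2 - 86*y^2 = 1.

(x, y) = (10405, 1122)

First expand sqrt(86) as a continued fraction. With x_i = (sqrt(86) + m_i)/d_i and (m_0, d_0) = (0, 1): a_0 = floor(sqrt(86)) = 9, since 9^2 = 81 <= 86 < 100 = 10^2.
Iterate m_{i+1} = d_i*a_i - m_i, d_{i+1} = (86 - m_{i+1}^2)/d_i, a_{i+1} = floor((a_0 + m_{i+1})/d_{i+1}):
  m_1 = 1*9 - 0 = 9, d_1 = (86 - 9^2)/1 = 5/1 = 5, a_1 = floor((9 + 9)/5) = 3.
  m_2 = 5*3 - 9 = 6, d_2 = (86 - 6^2)/5 = 50/5 = 10, a_2 = floor((9 + 6)/10) = 1.
  m_3 = 10*1 - 6 = 4, d_3 = (86 - 4^2)/10 = 70/10 = 7, a_3 = floor((9 + 4)/7) = 1.
  m_4 = 7*1 - 4 = 3, d_4 = (86 - 3^2)/7 = 77/7 = 11, a_4 = floor((9 + 3)/11) = 1.
  m_5 = 11*1 - 3 = 8, d_5 = (86 - 8^2)/11 = 22/11 = 2, a_5 = floor((9 + 8)/2) = 8.
  m_6 = 2*8 - 8 = 8, d_6 = (86 - 8^2)/2 = 22/2 = 11, a_6 = floor((9 + 8)/11) = 1.
  m_7 = 11*1 - 8 = 3, d_7 = (86 - 3^2)/11 = 77/11 = 7, a_7 = floor((9 + 3)/7) = 1.
  m_8 = 7*1 - 3 = 4, d_8 = (86 - 4^2)/7 = 70/7 = 10, a_8 = floor((9 + 4)/10) = 1.
  m_9 = 10*1 - 4 = 6, d_9 = (86 - 6^2)/10 = 50/10 = 5, a_9 = floor((9 + 6)/5) = 3.
  m_10 = 5*3 - 6 = 9, d_10 = (86 - 9^2)/5 = 5/5 = 1, a_10 = floor((9 + 9)/1) = 18.
  m_11 = 1*18 - 9 = 9, d_11 = (86 - 9^2)/1 = 5/1 = 5: (m_11, d_11) = (m_1, d_1) = (9, 5), so from here the quotients repeat a_1, ..., a_10; the period length is 10.
So sqrt(86) = [9; (3, 1, 1, 1, 8, 1, 1, 1, 3, 18)] with period length k = 10.
k is even, so the fundamental solution of x^2 - 86y^2 = 1 is (p_{k-1}, q_{k-1}) = (p_9, q_9); compute convergents through index 9.
Convergents (p_i = a_i*p_{i-1} + p_{i-2}, q_i = a_i*q_{i-1} + q_{i-2} with p_{-2}=0, p_{-1}=1, q_{-2}=1, q_{-1}=0):
  i=0: a_0=9, p_0 = 9*1 + 0 = 9, q_0 = 9*0 + 1 = 1.
  i=1: a_1=3, p_1 = 3*9 + 1 = 28, q_1 = 3*1 + 0 = 3.
  i=2: a_2=1, p_2 = 1*28 + 9 = 37, q_2 = 1*3 + 1 = 4.
  i=3: a_3=1, p_3 = 1*37 + 28 = 65, q_3 = 1*4 + 3 = 7.
  i=4: a_4=1, p_4 = 1*65 + 37 = 102, q_4 = 1*7 + 4 = 11.
  i=5: a_5=8, p_5 = 8*102 + 65 = 881, q_5 = 8*11 + 7 = 95.
  i=6: a_6=1, p_6 = 1*881 + 102 = 983, q_6 = 1*95 + 11 = 106.
  i=7: a_7=1, p_7 = 1*983 + 881 = 1864, q_7 = 1*106 + 95 = 201.
  i=8: a_8=1, p_8 = 1*1864 + 983 = 2847, q_8 = 1*201 + 106 = 307.
  i=9: a_9=3, p_9 = 3*2847 + 1864 = 10405, q_9 = 3*307 + 201 = 1122.
Check: 10405^2 - 86*1122^2 = 108264025 - 108264024 = 1, so (x, y) = (10405, 1122) solves the equation, and by the theorem it is the least positive solution.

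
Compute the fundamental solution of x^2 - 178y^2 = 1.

(x, y) = (1601, 120)

First expand sqrt(178) as a continued fraction. With x_i = (sqrt(178) + m_i)/d_i and (m_0, d_0) = (0, 1): a_0 = floor(sqrt(178)) = 13, since 13^2 = 169 <= 178 < 196 = 14^2.
Iterate m_{i+1} = d_i*a_i - m_i, d_{i+1} = (178 - m_{i+1}^2)/d_i, a_{i+1} = floor((a_0 + m_{i+1})/d_{i+1}):
  m_1 = 1*13 - 0 = 13, d_1 = (178 - 13^2)/1 = 9/1 = 9, a_1 = floor((13 + 13)/9) = 2.
  m_2 = 9*2 - 13 = 5, d_2 = (178 - 5^2)/9 = 153/9 = 17, a_2 = floor((13 + 5)/17) = 1.
  m_3 = 17*1 - 5 = 12, d_3 = (178 - 12^2)/17 = 34/17 = 2, a_3 = floor((13 + 12)/2) = 12.
  m_4 = 2*12 - 12 = 12, d_4 = (178 - 12^2)/2 = 34/2 = 17, a_4 = floor((13 + 12)/17) = 1.
  m_5 = 17*1 - 12 = 5, d_5 = (178 - 5^2)/17 = 153/17 = 9, a_5 = floor((13 + 5)/9) = 2.
  m_6 = 9*2 - 5 = 13, d_6 = (178 - 13^2)/9 = 9/9 = 1, a_6 = floor((13 + 13)/1) = 26.
  m_7 = 1*26 - 13 = 13, d_7 = (178 - 13^2)/1 = 9/1 = 9: (m_7, d_7) = (m_1, d_1) = (13, 9), so from here the quotients repeat a_1, ..., a_6; the period length is 6.
So sqrt(178) = [13; (2, 1, 12, 1, 2, 26)] with period length k = 6.
k is even, so the fundamental solution of x^2 - 178y^2 = 1 is (p_{k-1}, q_{k-1}) = (p_5, q_5); compute convergents through index 5.
Convergents (p_i = a_i*p_{i-1} + p_{i-2}, q_i = a_i*q_{i-1} + q_{i-2} with p_{-2}=0, p_{-1}=1, q_{-2}=1, q_{-1}=0):
  i=0: a_0=13, p_0 = 13*1 + 0 = 13, q_0 = 13*0 + 1 = 1.
  i=1: a_1=2, p_1 = 2*13 + 1 = 27, q_1 = 2*1 + 0 = 2.
  i=2: a_2=1, p_2 = 1*27 + 13 = 40, q_2 = 1*2 + 1 = 3.
  i=3: a_3=12, p_3 = 12*40 + 27 = 507, q_3 = 12*3 + 2 = 38.
  i=4: a_4=1, p_4 = 1*507 + 40 = 547, q_4 = 1*38 + 3 = 41.
  i=5: a_5=2, p_5 = 2*547 + 507 = 1601, q_5 = 2*41 + 38 = 120.
Check: 1601^2 - 178*120^2 = 2563201 - 2563200 = 1, so (x, y) = (1601, 120) solves the equation, and by the theorem it is the least positive solution.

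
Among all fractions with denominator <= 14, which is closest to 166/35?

19/4

Expand x = 166/35 as a continued fraction with the Euclidean algorithm:
  166 = 4*35 + 26, so a_0 = 4.
  35 = 1*26 + 9, so a_1 = 1.
  26 = 2*9 + 8, so a_2 = 2.
  9 = 1*8 + 1, so a_3 = 1.
  8 = 8*1 + 0, so a_4 = 8.
so x = [4; 1, 2, 1, 8].
Convergents (p_i = a_i*p_{i-1} + p_{i-2}, q_i = a_i*q_{i-1} + q_{i-2} with p_{-2}=0, p_{-1}=1, q_{-2}=1, q_{-1}=0), until the denominator exceeds 14:
  i=0: a_0=4, p_0 = 4*1 + 0 = 4, q_0 = 4*0 + 1 = 1.
  i=1: a_1=1, p_1 = 1*4 + 1 = 5, q_1 = 1*1 + 0 = 1.
  i=2: a_2=2, p_2 = 2*5 + 4 = 14, q_2 = 2*1 + 1 = 3.
  i=3: a_3=1, p_3 = 1*14 + 5 = 19, q_3 = 1*3 + 1 = 4.
  i=4: a_4=8, p_4 = 8*19 + 14 = 166, q_4 = 8*4 + 3 = 35.
q_4 = 35 > 14, so the last convergent with denominator <= 14 is p_3/q_3 = 19/4.
The closest fraction with denominator <= 14 is either p_3/q_3 or the intermediate fraction (k*p_3 + p_2)/(k*q_3 + q_2) with the largest k >= 1 whose denominator stays <= 14; these approach x as k grows, and every other convergent or intermediate fraction in range is farther away.
Largest k: floor((14 - q_2)/q_3) = floor((14 - 3)/4) = 2.
That gives (2*19 + 14)/(2*4 + 3) = 52/11.
Compare the errors: |x - 19/4| = |166*4 - 19*35|/(35*4) = 1/140, and |x - 52/11| = |166*11 - 52*35|/(35*11) = 6/385.
Cross-multiplying, 1*385 = 385 < 840 = 6*140, so 1/140 is smaller: the convergent 19/4 is closer to x than 52/11.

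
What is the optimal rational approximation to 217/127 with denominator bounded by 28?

41/24

Expand x = 217/127 as a continued fraction with the Euclidean algorithm:
  217 = 1*127 + 90, so a_0 = 1.
  127 = 1*90 + 37, so a_1 = 1.
  90 = 2*37 + 16, so a_2 = 2.
  37 = 2*16 + 5, so a_3 = 2.
  16 = 3*5 + 1, so a_4 = 3.
  5 = 5*1 + 0, so a_5 = 5.
so x = [1; 1, 2, 2, 3, 5].
Convergents (p_i = a_i*p_{i-1} + p_{i-2}, q_i = a_i*q_{i-1} + q_{i-2} with p_{-2}=0, p_{-1}=1, q_{-2}=1, q_{-1}=0), until the denominator exceeds 28:
  i=0: a_0=1, p_0 = 1*1 + 0 = 1, q_0 = 1*0 + 1 = 1.
  i=1: a_1=1, p_1 = 1*1 + 1 = 2, q_1 = 1*1 + 0 = 1.
  i=2: a_2=2, p_2 = 2*2 + 1 = 5, q_2 = 2*1 + 1 = 3.
  i=3: a_3=2, p_3 = 2*5 + 2 = 12, q_3 = 2*3 + 1 = 7.
  i=4: a_4=3, p_4 = 3*12 + 5 = 41, q_4 = 3*7 + 3 = 24.
  i=5: a_5=5, p_5 = 5*41 + 12 = 217, q_5 = 5*24 + 7 = 127.
q_5 = 127 > 28, so the last convergent with denominator <= 28 is p_4/q_4 = 41/24.
The closest fraction with denominator <= 28 is either p_4/q_4 or the intermediate fraction (k*p_4 + p_3)/(k*q_4 + q_3) with the largest k >= 1 whose denominator stays <= 28; these approach x as k grows, and every other convergent or intermediate fraction in range is farther away.
Largest k: floor((28 - q_3)/q_4) = floor((28 - 7)/24) = 0.
Since k = 0, no intermediate fraction beyond p_4/q_4 has denominator <= 28, so the convergent 41/24 is the closest (its error is |217*24 - 41*127|/(127*24) = 1/3048).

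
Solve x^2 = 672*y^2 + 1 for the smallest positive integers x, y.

(x, y) = (337, 13)

First expand sqrt(672) as a continued fraction. With x_i = (sqrt(672) + m_i)/d_i and (m_0, d_0) = (0, 1): a_0 = floor(sqrt(672)) = 25, since 25^2 = 625 <= 672 < 676 = 26^2.
Iterate m_{i+1} = d_i*a_i - m_i, d_{i+1} = (672 - m_{i+1}^2)/d_i, a_{i+1} = floor((a_0 + m_{i+1})/d_{i+1}):
  m_1 = 1*25 - 0 = 25, d_1 = (672 - 25^2)/1 = 47/1 = 47, a_1 = floor((25 + 25)/47) = 1.
  m_2 = 47*1 - 25 = 22, d_2 = (672 - 22^2)/47 = 188/47 = 4, a_2 = floor((25 + 22)/4) = 11.
  m_3 = 4*11 - 22 = 22, d_3 = (672 - 22^2)/4 = 188/4 = 47, a_3 = floor((25 + 22)/47) = 1.
  m_4 = 47*1 - 22 = 25, d_4 = (672 - 25^2)/47 = 47/47 = 1, a_4 = floor((25 + 25)/1) = 50.
  m_5 = 1*50 - 25 = 25, d_5 = (672 - 25^2)/1 = 47/1 = 47: (m_5, d_5) = (m_1, d_1) = (25, 47), so from here the quotients repeat a_1, ..., a_4; the period length is 4.
So sqrt(672) = [25; (1, 11, 1, 50)] with period length k = 4.
k is even, so the fundamental solution of x^2 - 672y^2 = 1 is (p_{k-1}, q_{k-1}) = (p_3, q_3); compute convergents through index 3.
Convergents (p_i = a_i*p_{i-1} + p_{i-2}, q_i = a_i*q_{i-1} + q_{i-2} with p_{-2}=0, p_{-1}=1, q_{-2}=1, q_{-1}=0):
  i=0: a_0=25, p_0 = 25*1 + 0 = 25, q_0 = 25*0 + 1 = 1.
  i=1: a_1=1, p_1 = 1*25 + 1 = 26, q_1 = 1*1 + 0 = 1.
  i=2: a_2=11, p_2 = 11*26 + 25 = 311, q_2 = 11*1 + 1 = 12.
  i=3: a_3=1, p_3 = 1*311 + 26 = 337, q_3 = 1*12 + 1 = 13.
Check: 337^2 - 672*13^2 = 113569 - 113568 = 1, so (x, y) = (337, 13) solves the equation, and by the theorem it is the least positive solution.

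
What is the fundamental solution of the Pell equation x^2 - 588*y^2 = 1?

(x, y) = (97, 4)

First expand sqrt(588) as a continued fraction. With x_i = (sqrt(588) + m_i)/d_i and (m_0, d_0) = (0, 1): a_0 = floor(sqrt(588)) = 24, since 24^2 = 576 <= 588 < 625 = 25^2.
Iterate m_{i+1} = d_i*a_i - m_i, d_{i+1} = (588 - m_{i+1}^2)/d_i, a_{i+1} = floor((a_0 + m_{i+1})/d_{i+1}):
  m_1 = 1*24 - 0 = 24, d_1 = (588 - 24^2)/1 = 12/1 = 12, a_1 = floor((24 + 24)/12) = 4.
  m_2 = 12*4 - 24 = 24, d_2 = (588 - 24^2)/12 = 12/12 = 1, a_2 = floor((24 + 24)/1) = 48.
  m_3 = 1*48 - 24 = 24, d_3 = (588 - 24^2)/1 = 12/1 = 12: (m_3, d_3) = (m_1, d_1) = (24, 12), so from here the quotients repeat a_1, a_2; the period length is 2.
So sqrt(588) = [24; (4, 48)] with period length k = 2.
k is even, so the fundamental solution of x^2 - 588y^2 = 1 is (p_{k-1}, q_{k-1}) = (p_1, q_1); compute convergents through index 1.
Convergents (p_i = a_i*p_{i-1} + p_{i-2}, q_i = a_i*q_{i-1} + q_{i-2} with p_{-2}=0, p_{-1}=1, q_{-2}=1, q_{-1}=0):
  i=0: a_0=24, p_0 = 24*1 + 0 = 24, q_0 = 24*0 + 1 = 1.
  i=1: a_1=4, p_1 = 4*24 + 1 = 97, q_1 = 4*1 + 0 = 4.
Check: 97^2 - 588*4^2 = 9409 - 9408 = 1, so (x, y) = (97, 4) solves the equation, and by the theorem it is the least positive solution.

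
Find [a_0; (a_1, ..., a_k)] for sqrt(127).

[11; (3, 1, 2, 2, 7, 11, 7, 2, 2, 1, 3, 22)]

Write x_i = (sqrt(127) + m_i)/d_i with (m_0, d_0) = (0, 1). a_0 = floor(sqrt(127)) = 11, since 11^2 = 121 <= 127 < 144 = 12^2.
Iterate m_{i+1} = d_i*a_i - m_i, d_{i+1} = (127 - m_{i+1}^2)/d_i, a_{i+1} = floor((a_0 + m_{i+1})/d_{i+1}):
  m_1 = 1*11 - 0 = 11, d_1 = (127 - 11^2)/1 = 6/1 = 6, a_1 = floor((11 + 11)/6) = 3.
  m_2 = 6*3 - 11 = 7, d_2 = (127 - 7^2)/6 = 78/6 = 13, a_2 = floor((11 + 7)/13) = 1.
  m_3 = 13*1 - 7 = 6, d_3 = (127 - 6^2)/13 = 91/13 = 7, a_3 = floor((11 + 6)/7) = 2.
  m_4 = 7*2 - 6 = 8, d_4 = (127 - 8^2)/7 = 63/7 = 9, a_4 = floor((11 + 8)/9) = 2.
  m_5 = 9*2 - 8 = 10, d_5 = (127 - 10^2)/9 = 27/9 = 3, a_5 = floor((11 + 10)/3) = 7.
  m_6 = 3*7 - 10 = 11, d_6 = (127 - 11^2)/3 = 6/3 = 2, a_6 = floor((11 + 11)/2) = 11.
  m_7 = 2*11 - 11 = 11, d_7 = (127 - 11^2)/2 = 6/2 = 3, a_7 = floor((11 + 11)/3) = 7.
  m_8 = 3*7 - 11 = 10, d_8 = (127 - 10^2)/3 = 27/3 = 9, a_8 = floor((11 + 10)/9) = 2.
  m_9 = 9*2 - 10 = 8, d_9 = (127 - 8^2)/9 = 63/9 = 7, a_9 = floor((11 + 8)/7) = 2.
  m_10 = 7*2 - 8 = 6, d_10 = (127 - 6^2)/7 = 91/7 = 13, a_10 = floor((11 + 6)/13) = 1.
  m_11 = 13*1 - 6 = 7, d_11 = (127 - 7^2)/13 = 78/13 = 6, a_11 = floor((11 + 7)/6) = 3.
  m_12 = 6*3 - 7 = 11, d_12 = (127 - 11^2)/6 = 6/6 = 1, a_12 = floor((11 + 11)/1) = 22.
  m_13 = 1*22 - 11 = 11, d_13 = (127 - 11^2)/1 = 6/1 = 6: (m_13, d_13) = (m_1, d_1) = (11, 6), so from here the quotients repeat a_1, ..., a_12; the period length is 12.
Hence the expansion of sqrt(127) is a_0 = 11 followed by the repeating block 3, 1, 2, 2, 7, 11, 7, 2, 2, 1, 3, 22 (period 12).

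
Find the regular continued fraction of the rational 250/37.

Run the Euclidean algorithm on 250 and 37; the successive quotients are the partial quotients a_0, a_1, ... (each step inverts the fractional part left over by the previous one):
  250 = 6*37 + 28, so a_0 = 6.
  37 = 1*28 + 9, so a_1 = 1.
  28 = 3*9 + 1, so a_2 = 3.
  9 = 9*1 + 0, so a_3 = 9.
The remainder reaches 0 after 4 divisions, so the expansion has 4 partial quotients, read off in order.

[6; 1, 3, 9]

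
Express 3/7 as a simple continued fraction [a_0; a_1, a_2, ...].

[0; 2, 3]

Run the Euclidean algorithm on 3 and 7; the successive quotients are the partial quotients a_0, a_1, ... (each step inverts the fractional part left over by the previous one):
  3 = 0*7 + 3, so a_0 = 0.
  7 = 2*3 + 1, so a_1 = 2.
  3 = 3*1 + 0, so a_2 = 3.
The remainder reaches 0 after 3 divisions, so the expansion has 3 partial quotients, read off in order.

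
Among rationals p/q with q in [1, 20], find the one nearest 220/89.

Expand x = 220/89 as a continued fraction with the Euclidean algorithm:
  220 = 2*89 + 42, so a_0 = 2.
  89 = 2*42 + 5, so a_1 = 2.
  42 = 8*5 + 2, so a_2 = 8.
  5 = 2*2 + 1, so a_3 = 2.
  2 = 2*1 + 0, so a_4 = 2.
so x = [2; 2, 8, 2, 2].
Convergents (p_i = a_i*p_{i-1} + p_{i-2}, q_i = a_i*q_{i-1} + q_{i-2} with p_{-2}=0, p_{-1}=1, q_{-2}=1, q_{-1}=0), until the denominator exceeds 20:
  i=0: a_0=2, p_0 = 2*1 + 0 = 2, q_0 = 2*0 + 1 = 1.
  i=1: a_1=2, p_1 = 2*2 + 1 = 5, q_1 = 2*1 + 0 = 2.
  i=2: a_2=8, p_2 = 8*5 + 2 = 42, q_2 = 8*2 + 1 = 17.
  i=3: a_3=2, p_3 = 2*42 + 5 = 89, q_3 = 2*17 + 2 = 36.
q_3 = 36 > 20, so the last convergent with denominator <= 20 is p_2/q_2 = 42/17.
The closest fraction with denominator <= 20 is either p_2/q_2 or the intermediate fraction (k*p_2 + p_1)/(k*q_2 + q_1) with the largest k >= 1 whose denominator stays <= 20; these approach x as k grows, and every other convergent or intermediate fraction in range is farther away.
Largest k: floor((20 - q_1)/q_2) = floor((20 - 2)/17) = 1.
That gives (1*42 + 5)/(1*17 + 2) = 47/19.
Compare the errors: |x - 42/17| = |220*17 - 42*89|/(89*17) = 2/1513, and |x - 47/19| = |220*19 - 47*89|/(89*19) = 3/1691.
Cross-multiplying, 2*1691 = 3382 < 4539 = 3*1513, so 2/1513 is smaller: the convergent 42/17 is closer to x than 47/19.

42/17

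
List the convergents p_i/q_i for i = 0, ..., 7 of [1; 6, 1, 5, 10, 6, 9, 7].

Using the convergent recurrence p_i = a_i*p_{i-1} + p_{i-2}, q_i = a_i*q_{i-1} + q_{i-2} with p_{-2}=0, p_{-1}=1, q_{-2}=1, q_{-1}=0:
  i=0: a_0=1, p_0 = 1*1 + 0 = 1, q_0 = 1*0 + 1 = 1.
  i=1: a_1=6, p_1 = 6*1 + 1 = 7, q_1 = 6*1 + 0 = 6.
  i=2: a_2=1, p_2 = 1*7 + 1 = 8, q_2 = 1*6 + 1 = 7.
  i=3: a_3=5, p_3 = 5*8 + 7 = 47, q_3 = 5*7 + 6 = 41.
  i=4: a_4=10, p_4 = 10*47 + 8 = 478, q_4 = 10*41 + 7 = 417.
  i=5: a_5=6, p_5 = 6*478 + 47 = 2915, q_5 = 6*417 + 41 = 2543.
  i=6: a_6=9, p_6 = 9*2915 + 478 = 26713, q_6 = 9*2543 + 417 = 23304.
  i=7: a_7=7, p_7 = 7*26713 + 2915 = 189906, q_7 = 7*23304 + 2543 = 165671.

1/1, 7/6, 8/7, 47/41, 478/417, 2915/2543, 26713/23304, 189906/165671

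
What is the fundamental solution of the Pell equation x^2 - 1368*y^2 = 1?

First expand sqrt(1368) as a continued fraction. With x_i = (sqrt(1368) + m_i)/d_i and (m_0, d_0) = (0, 1): a_0 = floor(sqrt(1368)) = 36, since 36^2 = 1296 <= 1368 < 1369 = 37^2.
Iterate m_{i+1} = d_i*a_i - m_i, d_{i+1} = (1368 - m_{i+1}^2)/d_i, a_{i+1} = floor((a_0 + m_{i+1})/d_{i+1}):
  m_1 = 1*36 - 0 = 36, d_1 = (1368 - 36^2)/1 = 72/1 = 72, a_1 = floor((36 + 36)/72) = 1.
  m_2 = 72*1 - 36 = 36, d_2 = (1368 - 36^2)/72 = 72/72 = 1, a_2 = floor((36 + 36)/1) = 72.
  m_3 = 1*72 - 36 = 36, d_3 = (1368 - 36^2)/1 = 72/1 = 72: (m_3, d_3) = (m_1, d_1) = (36, 72), so from here the quotients repeat a_1, a_2; the period length is 2.
So sqrt(1368) = [36; (1, 72)] with period length k = 2.
k is even, so the fundamental solution of x^2 - 1368y^2 = 1 is (p_{k-1}, q_{k-1}) = (p_1, q_1); compute convergents through index 1.
Convergents (p_i = a_i*p_{i-1} + p_{i-2}, q_i = a_i*q_{i-1} + q_{i-2} with p_{-2}=0, p_{-1}=1, q_{-2}=1, q_{-1}=0):
  i=0: a_0=36, p_0 = 36*1 + 0 = 36, q_0 = 36*0 + 1 = 1.
  i=1: a_1=1, p_1 = 1*36 + 1 = 37, q_1 = 1*1 + 0 = 1.
Check: 37^2 - 1368*1^2 = 1369 - 1368 = 1, so (x, y) = (37, 1) solves the equation, and by the theorem it is the least positive solution.

(x, y) = (37, 1)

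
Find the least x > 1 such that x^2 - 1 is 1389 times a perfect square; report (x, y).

First expand sqrt(1389) as a continued fraction. With x_i = (sqrt(1389) + m_i)/d_i and (m_0, d_0) = (0, 1): a_0 = floor(sqrt(1389)) = 37, since 37^2 = 1369 <= 1389 < 1444 = 38^2.
Iterate m_{i+1} = d_i*a_i - m_i, d_{i+1} = (1389 - m_{i+1}^2)/d_i, a_{i+1} = floor((a_0 + m_{i+1})/d_{i+1}):
  m_1 = 1*37 - 0 = 37, d_1 = (1389 - 37^2)/1 = 20/1 = 20, a_1 = floor((37 + 37)/20) = 3.
  m_2 = 20*3 - 37 = 23, d_2 = (1389 - 23^2)/20 = 860/20 = 43, a_2 = floor((37 + 23)/43) = 1.
  m_3 = 43*1 - 23 = 20, d_3 = (1389 - 20^2)/43 = 989/43 = 23, a_3 = floor((37 + 20)/23) = 2.
  m_4 = 23*2 - 20 = 26, d_4 = (1389 - 26^2)/23 = 713/23 = 31, a_4 = floor((37 + 26)/31) = 2.
  m_5 = 31*2 - 26 = 36, d_5 = (1389 - 36^2)/31 = 93/31 = 3, a_5 = floor((37 + 36)/3) = 24.
  m_6 = 3*24 - 36 = 36, d_6 = (1389 - 36^2)/3 = 93/3 = 31, a_6 = floor((37 + 36)/31) = 2.
  m_7 = 31*2 - 36 = 26, d_7 = (1389 - 26^2)/31 = 713/31 = 23, a_7 = floor((37 + 26)/23) = 2.
  m_8 = 23*2 - 26 = 20, d_8 = (1389 - 20^2)/23 = 989/23 = 43, a_8 = floor((37 + 20)/43) = 1.
  m_9 = 43*1 - 20 = 23, d_9 = (1389 - 23^2)/43 = 860/43 = 20, a_9 = floor((37 + 23)/20) = 3.
  m_10 = 20*3 - 23 = 37, d_10 = (1389 - 37^2)/20 = 20/20 = 1, a_10 = floor((37 + 37)/1) = 74.
  m_11 = 1*74 - 37 = 37, d_11 = (1389 - 37^2)/1 = 20/1 = 20: (m_11, d_11) = (m_1, d_1) = (37, 20), so from here the quotients repeat a_1, ..., a_10; the period length is 10.
So sqrt(1389) = [37; (3, 1, 2, 2, 24, 2, 2, 1, 3, 74)] with period length k = 10.
k is even, so the fundamental solution of x^2 - 1389y^2 = 1 is (p_{k-1}, q_{k-1}) = (p_9, q_9); compute convergents through index 9.
Convergents (p_i = a_i*p_{i-1} + p_{i-2}, q_i = a_i*q_{i-1} + q_{i-2} with p_{-2}=0, p_{-1}=1, q_{-2}=1, q_{-1}=0):
  i=0: a_0=37, p_0 = 37*1 + 0 = 37, q_0 = 37*0 + 1 = 1.
  i=1: a_1=3, p_1 = 3*37 + 1 = 112, q_1 = 3*1 + 0 = 3.
  i=2: a_2=1, p_2 = 1*112 + 37 = 149, q_2 = 1*3 + 1 = 4.
  i=3: a_3=2, p_3 = 2*149 + 112 = 410, q_3 = 2*4 + 3 = 11.
  i=4: a_4=2, p_4 = 2*410 + 149 = 969, q_4 = 2*11 + 4 = 26.
  i=5: a_5=24, p_5 = 24*969 + 410 = 23666, q_5 = 24*26 + 11 = 635.
  i=6: a_6=2, p_6 = 2*23666 + 969 = 48301, q_6 = 2*635 + 26 = 1296.
  i=7: a_7=2, p_7 = 2*48301 + 23666 = 120268, q_7 = 2*1296 + 635 = 3227.
  i=8: a_8=1, p_8 = 1*120268 + 48301 = 168569, q_8 = 1*3227 + 1296 = 4523.
  i=9: a_9=3, p_9 = 3*168569 + 120268 = 625975, q_9 = 3*4523 + 3227 = 16796.
Check: 625975^2 - 1389*16796^2 = 391844700625 - 391844700624 = 1, so (x, y) = (625975, 16796) solves the equation, and by the theorem it is the least positive solution.

(x, y) = (625975, 16796)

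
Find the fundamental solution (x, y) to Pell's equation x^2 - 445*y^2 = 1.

First expand sqrt(445) as a continued fraction. With x_i = (sqrt(445) + m_i)/d_i and (m_0, d_0) = (0, 1): a_0 = floor(sqrt(445)) = 21, since 21^2 = 441 <= 445 < 484 = 22^2.
Iterate m_{i+1} = d_i*a_i - m_i, d_{i+1} = (445 - m_{i+1}^2)/d_i, a_{i+1} = floor((a_0 + m_{i+1})/d_{i+1}):
  m_1 = 1*21 - 0 = 21, d_1 = (445 - 21^2)/1 = 4/1 = 4, a_1 = floor((21 + 21)/4) = 10.
  m_2 = 4*10 - 21 = 19, d_2 = (445 - 19^2)/4 = 84/4 = 21, a_2 = floor((21 + 19)/21) = 1.
  m_3 = 21*1 - 19 = 2, d_3 = (445 - 2^2)/21 = 441/21 = 21, a_3 = floor((21 + 2)/21) = 1.
  m_4 = 21*1 - 2 = 19, d_4 = (445 - 19^2)/21 = 84/21 = 4, a_4 = floor((21 + 19)/4) = 10.
  m_5 = 4*10 - 19 = 21, d_5 = (445 - 21^2)/4 = 4/4 = 1, a_5 = floor((21 + 21)/1) = 42.
  m_6 = 1*42 - 21 = 21, d_6 = (445 - 21^2)/1 = 4/1 = 4: (m_6, d_6) = (m_1, d_1) = (21, 4), so from here the quotients repeat a_1, ..., a_5; the period length is 5.
So sqrt(445) = [21; (10, 1, 1, 10, 42)] with period length k = 5.
k is odd, so (p_{k-1}, q_{k-1}) only solves x^2 - 445y^2 = -1 and the fundamental solution of x^2 - 445y^2 = 1 is (p_{2k-1}, q_{2k-1}) = (p_9, q_9); compute convergents through index 9, running through the period twice.
Convergents (p_i = a_i*p_{i-1} + p_{i-2}, q_i = a_i*q_{i-1} + q_{i-2} with p_{-2}=0, p_{-1}=1, q_{-2}=1, q_{-1}=0):
  i=0: a_0=21, p_0 = 21*1 + 0 = 21, q_0 = 21*0 + 1 = 1.
  i=1: a_1=10, p_1 = 10*21 + 1 = 211, q_1 = 10*1 + 0 = 10.
  i=2: a_2=1, p_2 = 1*211 + 21 = 232, q_2 = 1*10 + 1 = 11.
  i=3: a_3=1, p_3 = 1*232 + 211 = 443, q_3 = 1*11 + 10 = 21.
  i=4: a_4=10, p_4 = 10*443 + 232 = 4662, q_4 = 10*21 + 11 = 221.
  i=5: a_5=42, p_5 = 42*4662 + 443 = 196247, q_5 = 42*221 + 21 = 9303.
  i=6: a_6=10, p_6 = 10*196247 + 4662 = 1967132, q_6 = 10*9303 + 221 = 93251.
  i=7: a_7=1, p_7 = 1*1967132 + 196247 = 2163379, q_7 = 1*93251 + 9303 = 102554.
  i=8: a_8=1, p_8 = 1*2163379 + 1967132 = 4130511, q_8 = 1*102554 + 93251 = 195805.
  i=9: a_9=10, p_9 = 10*4130511 + 2163379 = 43468489, q_9 = 10*195805 + 102554 = 2060604.
Indeed p_4^2 - 445*q_4^2 = 21734244 - 21734245 = -1, not +1.
Check: 43468489^2 - 445*2060604^2 = 1889509535943121 - 1889509535943120 = 1, so (x, y) = (43468489, 2060604) solves the equation, and by the theorem it is the least positive solution.

(x, y) = (43468489, 2060604)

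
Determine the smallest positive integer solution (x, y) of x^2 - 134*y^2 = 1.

First expand sqrt(134) as a continued fraction. With x_i = (sqrt(134) + m_i)/d_i and (m_0, d_0) = (0, 1): a_0 = floor(sqrt(134)) = 11, since 11^2 = 121 <= 134 < 144 = 12^2.
Iterate m_{i+1} = d_i*a_i - m_i, d_{i+1} = (134 - m_{i+1}^2)/d_i, a_{i+1} = floor((a_0 + m_{i+1})/d_{i+1}):
  m_1 = 1*11 - 0 = 11, d_1 = (134 - 11^2)/1 = 13/1 = 13, a_1 = floor((11 + 11)/13) = 1.
  m_2 = 13*1 - 11 = 2, d_2 = (134 - 2^2)/13 = 130/13 = 10, a_2 = floor((11 + 2)/10) = 1.
  m_3 = 10*1 - 2 = 8, d_3 = (134 - 8^2)/10 = 70/10 = 7, a_3 = floor((11 + 8)/7) = 2.
  m_4 = 7*2 - 8 = 6, d_4 = (134 - 6^2)/7 = 98/7 = 14, a_4 = floor((11 + 6)/14) = 1.
  m_5 = 14*1 - 6 = 8, d_5 = (134 - 8^2)/14 = 70/14 = 5, a_5 = floor((11 + 8)/5) = 3.
  m_6 = 5*3 - 8 = 7, d_6 = (134 - 7^2)/5 = 85/5 = 17, a_6 = floor((11 + 7)/17) = 1.
  m_7 = 17*1 - 7 = 10, d_7 = (134 - 10^2)/17 = 34/17 = 2, a_7 = floor((11 + 10)/2) = 10.
  m_8 = 2*10 - 10 = 10, d_8 = (134 - 10^2)/2 = 34/2 = 17, a_8 = floor((11 + 10)/17) = 1.
  m_9 = 17*1 - 10 = 7, d_9 = (134 - 7^2)/17 = 85/17 = 5, a_9 = floor((11 + 7)/5) = 3.
  m_10 = 5*3 - 7 = 8, d_10 = (134 - 8^2)/5 = 70/5 = 14, a_10 = floor((11 + 8)/14) = 1.
  m_11 = 14*1 - 8 = 6, d_11 = (134 - 6^2)/14 = 98/14 = 7, a_11 = floor((11 + 6)/7) = 2.
  m_12 = 7*2 - 6 = 8, d_12 = (134 - 8^2)/7 = 70/7 = 10, a_12 = floor((11 + 8)/10) = 1.
  m_13 = 10*1 - 8 = 2, d_13 = (134 - 2^2)/10 = 130/10 = 13, a_13 = floor((11 + 2)/13) = 1.
  m_14 = 13*1 - 2 = 11, d_14 = (134 - 11^2)/13 = 13/13 = 1, a_14 = floor((11 + 11)/1) = 22.
  m_15 = 1*22 - 11 = 11, d_15 = (134 - 11^2)/1 = 13/1 = 13: (m_15, d_15) = (m_1, d_1) = (11, 13), so from here the quotients repeat a_1, ..., a_14; the period length is 14.
So sqrt(134) = [11; (1, 1, 2, 1, 3, 1, 10, 1, 3, 1, 2, 1, 1, 22)] with period length k = 14.
k is even, so the fundamental solution of x^2 - 134y^2 = 1 is (p_{k-1}, q_{k-1}) = (p_13, q_13); compute convergents through index 13.
Convergents (p_i = a_i*p_{i-1} + p_{i-2}, q_i = a_i*q_{i-1} + q_{i-2} with p_{-2}=0, p_{-1}=1, q_{-2}=1, q_{-1}=0):
  i=0: a_0=11, p_0 = 11*1 + 0 = 11, q_0 = 11*0 + 1 = 1.
  i=1: a_1=1, p_1 = 1*11 + 1 = 12, q_1 = 1*1 + 0 = 1.
  i=2: a_2=1, p_2 = 1*12 + 11 = 23, q_2 = 1*1 + 1 = 2.
  i=3: a_3=2, p_3 = 2*23 + 12 = 58, q_3 = 2*2 + 1 = 5.
  i=4: a_4=1, p_4 = 1*58 + 23 = 81, q_4 = 1*5 + 2 = 7.
  i=5: a_5=3, p_5 = 3*81 + 58 = 301, q_5 = 3*7 + 5 = 26.
  i=6: a_6=1, p_6 = 1*301 + 81 = 382, q_6 = 1*26 + 7 = 33.
  i=7: a_7=10, p_7 = 10*382 + 301 = 4121, q_7 = 10*33 + 26 = 356.
  i=8: a_8=1, p_8 = 1*4121 + 382 = 4503, q_8 = 1*356 + 33 = 389.
  i=9: a_9=3, p_9 = 3*4503 + 4121 = 17630, q_9 = 3*389 + 356 = 1523.
  i=10: a_10=1, p_10 = 1*17630 + 4503 = 22133, q_10 = 1*1523 + 389 = 1912.
  i=11: a_11=2, p_11 = 2*22133 + 17630 = 61896, q_11 = 2*1912 + 1523 = 5347.
  i=12: a_12=1, p_12 = 1*61896 + 22133 = 84029, q_12 = 1*5347 + 1912 = 7259.
  i=13: a_13=1, p_13 = 1*84029 + 61896 = 145925, q_13 = 1*7259 + 5347 = 12606.
Check: 145925^2 - 134*12606^2 = 21294105625 - 21294105624 = 1, so (x, y) = (145925, 12606) solves the equation, and by the theorem it is the least positive solution.

(x, y) = (145925, 12606)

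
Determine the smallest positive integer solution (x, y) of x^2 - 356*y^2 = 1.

(x, y) = (500001, 26500)

First expand sqrt(356) as a continued fraction. With x_i = (sqrt(356) + m_i)/d_i and (m_0, d_0) = (0, 1): a_0 = floor(sqrt(356)) = 18, since 18^2 = 324 <= 356 < 361 = 19^2.
Iterate m_{i+1} = d_i*a_i - m_i, d_{i+1} = (356 - m_{i+1}^2)/d_i, a_{i+1} = floor((a_0 + m_{i+1})/d_{i+1}):
  m_1 = 1*18 - 0 = 18, d_1 = (356 - 18^2)/1 = 32/1 = 32, a_1 = floor((18 + 18)/32) = 1.
  m_2 = 32*1 - 18 = 14, d_2 = (356 - 14^2)/32 = 160/32 = 5, a_2 = floor((18 + 14)/5) = 6.
  m_3 = 5*6 - 14 = 16, d_3 = (356 - 16^2)/5 = 100/5 = 20, a_3 = floor((18 + 16)/20) = 1.
  m_4 = 20*1 - 16 = 4, d_4 = (356 - 4^2)/20 = 340/20 = 17, a_4 = floor((18 + 4)/17) = 1.
  m_5 = 17*1 - 4 = 13, d_5 = (356 - 13^2)/17 = 187/17 = 11, a_5 = floor((18 + 13)/11) = 2.
  m_6 = 11*2 - 13 = 9, d_6 = (356 - 9^2)/11 = 275/11 = 25, a_6 = floor((18 + 9)/25) = 1.
  m_7 = 25*1 - 9 = 16, d_7 = (356 - 16^2)/25 = 100/25 = 4, a_7 = floor((18 + 16)/4) = 8.
  m_8 = 4*8 - 16 = 16, d_8 = (356 - 16^2)/4 = 100/4 = 25, a_8 = floor((18 + 16)/25) = 1.
  m_9 = 25*1 - 16 = 9, d_9 = (356 - 9^2)/25 = 275/25 = 11, a_9 = floor((18 + 9)/11) = 2.
  m_10 = 11*2 - 9 = 13, d_10 = (356 - 13^2)/11 = 187/11 = 17, a_10 = floor((18 + 13)/17) = 1.
  m_11 = 17*1 - 13 = 4, d_11 = (356 - 4^2)/17 = 340/17 = 20, a_11 = floor((18 + 4)/20) = 1.
  m_12 = 20*1 - 4 = 16, d_12 = (356 - 16^2)/20 = 100/20 = 5, a_12 = floor((18 + 16)/5) = 6.
  m_13 = 5*6 - 16 = 14, d_13 = (356 - 14^2)/5 = 160/5 = 32, a_13 = floor((18 + 14)/32) = 1.
  m_14 = 32*1 - 14 = 18, d_14 = (356 - 18^2)/32 = 32/32 = 1, a_14 = floor((18 + 18)/1) = 36.
  m_15 = 1*36 - 18 = 18, d_15 = (356 - 18^2)/1 = 32/1 = 32: (m_15, d_15) = (m_1, d_1) = (18, 32), so from here the quotients repeat a_1, ..., a_14; the period length is 14.
So sqrt(356) = [18; (1, 6, 1, 1, 2, 1, 8, 1, 2, 1, 1, 6, 1, 36)] with period length k = 14.
k is even, so the fundamental solution of x^2 - 356y^2 = 1 is (p_{k-1}, q_{k-1}) = (p_13, q_13); compute convergents through index 13.
Convergents (p_i = a_i*p_{i-1} + p_{i-2}, q_i = a_i*q_{i-1} + q_{i-2} with p_{-2}=0, p_{-1}=1, q_{-2}=1, q_{-1}=0):
  i=0: a_0=18, p_0 = 18*1 + 0 = 18, q_0 = 18*0 + 1 = 1.
  i=1: a_1=1, p_1 = 1*18 + 1 = 19, q_1 = 1*1 + 0 = 1.
  i=2: a_2=6, p_2 = 6*19 + 18 = 132, q_2 = 6*1 + 1 = 7.
  i=3: a_3=1, p_3 = 1*132 + 19 = 151, q_3 = 1*7 + 1 = 8.
  i=4: a_4=1, p_4 = 1*151 + 132 = 283, q_4 = 1*8 + 7 = 15.
  i=5: a_5=2, p_5 = 2*283 + 151 = 717, q_5 = 2*15 + 8 = 38.
  i=6: a_6=1, p_6 = 1*717 + 283 = 1000, q_6 = 1*38 + 15 = 53.
  i=7: a_7=8, p_7 = 8*1000 + 717 = 8717, q_7 = 8*53 + 38 = 462.
  i=8: a_8=1, p_8 = 1*8717 + 1000 = 9717, q_8 = 1*462 + 53 = 515.
  i=9: a_9=2, p_9 = 2*9717 + 8717 = 28151, q_9 = 2*515 + 462 = 1492.
  i=10: a_10=1, p_10 = 1*28151 + 9717 = 37868, q_10 = 1*1492 + 515 = 2007.
  i=11: a_11=1, p_11 = 1*37868 + 28151 = 66019, q_11 = 1*2007 + 1492 = 3499.
  i=12: a_12=6, p_12 = 6*66019 + 37868 = 433982, q_12 = 6*3499 + 2007 = 23001.
  i=13: a_13=1, p_13 = 1*433982 + 66019 = 500001, q_13 = 1*23001 + 3499 = 26500.
Check: 500001^2 - 356*26500^2 = 250001000001 - 250001000000 = 1, so (x, y) = (500001, 26500) solves the equation, and by the theorem it is the least positive solution.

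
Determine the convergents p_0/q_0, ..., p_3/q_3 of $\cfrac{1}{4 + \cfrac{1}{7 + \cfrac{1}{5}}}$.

Using the convergent recurrence p_i = a_i*p_{i-1} + p_{i-2}, q_i = a_i*q_{i-1} + q_{i-2} with p_{-2}=0, p_{-1}=1, q_{-2}=1, q_{-1}=0:
  i=0: a_0=0, p_0 = 0*1 + 0 = 0, q_0 = 0*0 + 1 = 1.
  i=1: a_1=4, p_1 = 4*0 + 1 = 1, q_1 = 4*1 + 0 = 4.
  i=2: a_2=7, p_2 = 7*1 + 0 = 7, q_2 = 7*4 + 1 = 29.
  i=3: a_3=5, p_3 = 5*7 + 1 = 36, q_3 = 5*29 + 4 = 149.

0/1, 1/4, 7/29, 36/149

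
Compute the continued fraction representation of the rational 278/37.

[7; 1, 1, 18]

Run the Euclidean algorithm on 278 and 37; the successive quotients are the partial quotients a_0, a_1, ... (each step inverts the fractional part left over by the previous one):
  278 = 7*37 + 19, so a_0 = 7.
  37 = 1*19 + 18, so a_1 = 1.
  19 = 1*18 + 1, so a_2 = 1.
  18 = 18*1 + 0, so a_3 = 18.
The remainder reaches 0 after 4 divisions, so the expansion has 4 partial quotients, read off in order.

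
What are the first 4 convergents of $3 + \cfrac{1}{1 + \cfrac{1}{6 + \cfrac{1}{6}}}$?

Using the convergent recurrence p_i = a_i*p_{i-1} + p_{i-2}, q_i = a_i*q_{i-1} + q_{i-2} with p_{-2}=0, p_{-1}=1, q_{-2}=1, q_{-1}=0:
  i=0: a_0=3, p_0 = 3*1 + 0 = 3, q_0 = 3*0 + 1 = 1.
  i=1: a_1=1, p_1 = 1*3 + 1 = 4, q_1 = 1*1 + 0 = 1.
  i=2: a_2=6, p_2 = 6*4 + 3 = 27, q_2 = 6*1 + 1 = 7.
  i=3: a_3=6, p_3 = 6*27 + 4 = 166, q_3 = 6*7 + 1 = 43.

3/1, 4/1, 27/7, 166/43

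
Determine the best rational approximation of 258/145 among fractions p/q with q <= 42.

73/41

Expand x = 258/145 as a continued fraction with the Euclidean algorithm:
  258 = 1*145 + 113, so a_0 = 1.
  145 = 1*113 + 32, so a_1 = 1.
  113 = 3*32 + 17, so a_2 = 3.
  32 = 1*17 + 15, so a_3 = 1.
  17 = 1*15 + 2, so a_4 = 1.
  15 = 7*2 + 1, so a_5 = 7.
  2 = 2*1 + 0, so a_6 = 2.
so x = [1; 1, 3, 1, 1, 7, 2].
Convergents (p_i = a_i*p_{i-1} + p_{i-2}, q_i = a_i*q_{i-1} + q_{i-2} with p_{-2}=0, p_{-1}=1, q_{-2}=1, q_{-1}=0), until the denominator exceeds 42:
  i=0: a_0=1, p_0 = 1*1 + 0 = 1, q_0 = 1*0 + 1 = 1.
  i=1: a_1=1, p_1 = 1*1 + 1 = 2, q_1 = 1*1 + 0 = 1.
  i=2: a_2=3, p_2 = 3*2 + 1 = 7, q_2 = 3*1 + 1 = 4.
  i=3: a_3=1, p_3 = 1*7 + 2 = 9, q_3 = 1*4 + 1 = 5.
  i=4: a_4=1, p_4 = 1*9 + 7 = 16, q_4 = 1*5 + 4 = 9.
  i=5: a_5=7, p_5 = 7*16 + 9 = 121, q_5 = 7*9 + 5 = 68.
q_5 = 68 > 42, so the last convergent with denominator <= 42 is p_4/q_4 = 16/9.
The closest fraction with denominator <= 42 is either p_4/q_4 or the intermediate fraction (k*p_4 + p_3)/(k*q_4 + q_3) with the largest k >= 1 whose denominator stays <= 42; these approach x as k grows, and every other convergent or intermediate fraction in range is farther away.
Largest k: floor((42 - q_3)/q_4) = floor((42 - 5)/9) = 4.
That gives (4*16 + 9)/(4*9 + 5) = 73/41.
Compare the errors: |x - 16/9| = |258*9 - 16*145|/(145*9) = 2/1305, and |x - 73/41| = |258*41 - 73*145|/(145*41) = 7/5945.
Cross-multiplying, 7*1305 = 9135 < 11890 = 2*5945, so 7/5945 is smaller: the intermediate fraction 73/41 is closer to x than 16/9.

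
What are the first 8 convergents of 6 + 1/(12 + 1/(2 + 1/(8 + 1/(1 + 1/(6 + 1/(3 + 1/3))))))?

Using the convergent recurrence p_i = a_i*p_{i-1} + p_{i-2}, q_i = a_i*q_{i-1} + q_{i-2} with p_{-2}=0, p_{-1}=1, q_{-2}=1, q_{-1}=0:
  i=0: a_0=6, p_0 = 6*1 + 0 = 6, q_0 = 6*0 + 1 = 1.
  i=1: a_1=12, p_1 = 12*6 + 1 = 73, q_1 = 12*1 + 0 = 12.
  i=2: a_2=2, p_2 = 2*73 + 6 = 152, q_2 = 2*12 + 1 = 25.
  i=3: a_3=8, p_3 = 8*152 + 73 = 1289, q_3 = 8*25 + 12 = 212.
  i=4: a_4=1, p_4 = 1*1289 + 152 = 1441, q_4 = 1*212 + 25 = 237.
  i=5: a_5=6, p_5 = 6*1441 + 1289 = 9935, q_5 = 6*237 + 212 = 1634.
  i=6: a_6=3, p_6 = 3*9935 + 1441 = 31246, q_6 = 3*1634 + 237 = 5139.
  i=7: a_7=3, p_7 = 3*31246 + 9935 = 103673, q_7 = 3*5139 + 1634 = 17051.

6/1, 73/12, 152/25, 1289/212, 1441/237, 9935/1634, 31246/5139, 103673/17051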